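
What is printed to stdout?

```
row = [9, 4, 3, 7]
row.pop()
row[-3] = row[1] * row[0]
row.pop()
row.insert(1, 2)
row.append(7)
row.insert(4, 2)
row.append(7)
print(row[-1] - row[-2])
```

5

pop() removes 7 → [9, 4, 3]
row[-3] = row[1]*row[0] = 4*9 = 36 → [36, 4, 3]
pop() removes 3 → [36, 4]
insert 2 at 1 → [36, 2, 4]
append 7 → [36, 2, 4, 7]
insert 2 at 4 → [36, 2, 4, 7, 2]
append 7 → [36, 2, 4, 7, 2, 7]
row[-1]-row[-2] = 7-2 = 5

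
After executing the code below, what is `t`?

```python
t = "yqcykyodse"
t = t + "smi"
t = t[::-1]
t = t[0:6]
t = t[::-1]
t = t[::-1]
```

'imsesd'

+ 'smi' → 'yqcykyodsesmi'
reverse → 'imsesdoykycqy'
slice [0:6] → 'imsesd'
reverse → 'dsesmi'
reverse → 'imsesd'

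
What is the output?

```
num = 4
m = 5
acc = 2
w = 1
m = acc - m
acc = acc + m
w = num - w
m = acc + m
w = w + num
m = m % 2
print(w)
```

7

m = 2-5 = -3
acc = 2+(-3) = -1
w = 4-1 = 3
m = (-1)+(-3) = -4
w = 3+4 = 7
m = (-4)%2 = 0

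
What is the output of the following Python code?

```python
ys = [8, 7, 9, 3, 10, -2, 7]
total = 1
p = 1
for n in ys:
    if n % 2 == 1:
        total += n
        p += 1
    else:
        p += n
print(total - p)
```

6

n=8: not odd; p=9
n=7: odd, total = 1+7 = 8; p=10
n=9: odd, total = 8+9 = 17; p=11
n=3: odd, total = 17+3 = 20; p=12
n=10: not odd; p=22
n=-2: not odd; p=20
n=7: odd, total = 20+7 = 27; p=21
total-p = 27-21 = 6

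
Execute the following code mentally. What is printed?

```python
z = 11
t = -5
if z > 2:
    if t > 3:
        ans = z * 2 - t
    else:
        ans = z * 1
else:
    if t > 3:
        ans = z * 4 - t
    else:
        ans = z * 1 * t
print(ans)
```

z=11, t=-5
z > 2 is True; t > 3 is False
→ ans = z * 1 = 11

11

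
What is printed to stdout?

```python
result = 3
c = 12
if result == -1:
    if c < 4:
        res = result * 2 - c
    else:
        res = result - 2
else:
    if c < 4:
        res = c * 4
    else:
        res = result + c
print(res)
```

15

result=3, c=12
result == -1 is False; c < 4 is False
→ res = result + c = 15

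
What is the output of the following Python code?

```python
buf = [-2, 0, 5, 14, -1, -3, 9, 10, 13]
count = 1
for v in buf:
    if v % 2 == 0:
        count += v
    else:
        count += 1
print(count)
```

v=-2: even, count = 1+(-2) = -1
v=0: even, count = (-1)+0 = -1
v=5: not even, count = (-1)+1 = 0
v=14: even, count = 0+14 = 14
v=-1: not even, count = 14+1 = 15
v=-3: not even, count = 15+1 = 16
v=9: not even, count = 16+1 = 17
v=10: even, count = 17+10 = 27
v=13: not even, count = 27+1 = 28

28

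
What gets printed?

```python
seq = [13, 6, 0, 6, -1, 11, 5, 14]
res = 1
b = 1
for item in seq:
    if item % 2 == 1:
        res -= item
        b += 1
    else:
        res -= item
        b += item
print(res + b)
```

item=13: odd, res = 1-13 = -12; b=2
item=6: not odd, res = (-12)-6 = -18; b=8
item=0: not odd, res = (-18)-0 = -18; b=8
item=6: not odd, res = (-18)-6 = -24; b=14
item=-1: odd, res = (-24)-(-1) = -23; b=15
item=11: odd, res = (-23)-11 = -34; b=16
item=5: odd, res = (-34)-5 = -39; b=17
item=14: not odd, res = (-39)-14 = -53; b=31
res+b = (-53)+31 = -22

-22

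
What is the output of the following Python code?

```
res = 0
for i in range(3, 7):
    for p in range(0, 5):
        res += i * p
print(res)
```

180

i=3,p=0: res = 0+0 = 0
i=3,p=1: res = 0+3 = 3
i=3,p=2: res = 3+6 = 9
i=3,p=3: res = 9+9 = 18
i=3,p=4: res = 18+12 = 30
i=4,p=0: res = 30+0 = 30
i=4,p=1: res = 30+4 = 34
i=4,p=2: res = 34+8 = 42
i=4,p=3: res = 42+12 = 54
i=4,p=4: res = 54+16 = 70
i=5,p=0: res = 70+0 = 70
i=5,p=1: res = 70+5 = 75
i=5,p=2: res = 75+10 = 85
i=5,p=3: res = 85+15 = 100
i=5,p=4: res = 100+20 = 120
i=6,p=0: res = 120+0 = 120
i=6,p=1: res = 120+6 = 126
i=6,p=2: res = 126+12 = 138
i=6,p=3: res = 138+18 = 156
i=6,p=4: res = 156+24 = 180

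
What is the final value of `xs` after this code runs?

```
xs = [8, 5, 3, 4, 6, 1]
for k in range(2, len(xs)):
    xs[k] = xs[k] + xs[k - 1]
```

[8, 5, 8, 12, 18, 19]

k=2: xs[2] = 3+5 = 8 → [8, 5, 8, 4, 6, 1]
k=3: xs[3] = 4+8 = 12 → [8, 5, 8, 12, 6, 1]
k=4: xs[4] = 6+12 = 18 → [8, 5, 8, 12, 18, 1]
k=5: xs[5] = 1+18 = 19 → [8, 5, 8, 12, 18, 19]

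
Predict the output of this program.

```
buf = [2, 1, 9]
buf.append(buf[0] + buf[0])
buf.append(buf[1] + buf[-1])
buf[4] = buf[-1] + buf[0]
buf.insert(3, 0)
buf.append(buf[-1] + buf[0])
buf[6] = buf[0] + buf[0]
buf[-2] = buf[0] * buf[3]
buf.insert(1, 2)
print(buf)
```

[2, 2, 1, 9, 0, 4, 0, 4]

append buf[0]+buf[0] = 2+2 = 4 → [2, 1, 9, 4]
append buf[1]+buf[-1] = 1+4 = 5 → [2, 1, 9, 4, 5]
buf[4] = buf[-1]+buf[0] = 5+2 = 7 → [2, 1, 9, 4, 7]
insert 0 at 3 → [2, 1, 9, 0, 4, 7]
append buf[-1]+buf[0] = 7+2 = 9 → [2, 1, 9, 0, 4, 7, 9]
buf[6] = buf[0]+buf[0] = 2+2 = 4 → [2, 1, 9, 0, 4, 7, 4]
buf[-2] = buf[0]*buf[3] = 2*0 = 0 → [2, 1, 9, 0, 4, 0, 4]
insert 2 at 1 → [2, 2, 1, 9, 0, 4, 0, 4]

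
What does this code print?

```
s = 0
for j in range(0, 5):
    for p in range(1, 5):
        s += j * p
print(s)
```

100

j=0,p=1: s = 0+0 = 0
j=0,p=2: s = 0+0 = 0
j=0,p=3: s = 0+0 = 0
j=0,p=4: s = 0+0 = 0
j=1,p=1: s = 0+1 = 1
j=1,p=2: s = 1+2 = 3
j=1,p=3: s = 3+3 = 6
j=1,p=4: s = 6+4 = 10
j=2,p=1: s = 10+2 = 12
j=2,p=2: s = 12+4 = 16
j=2,p=3: s = 16+6 = 22
j=2,p=4: s = 22+8 = 30
j=3,p=1: s = 30+3 = 33
j=3,p=2: s = 33+6 = 39
j=3,p=3: s = 39+9 = 48
j=3,p=4: s = 48+12 = 60
j=4,p=1: s = 60+4 = 64
j=4,p=2: s = 64+8 = 72
j=4,p=3: s = 72+12 = 84
j=4,p=4: s = 84+16 = 100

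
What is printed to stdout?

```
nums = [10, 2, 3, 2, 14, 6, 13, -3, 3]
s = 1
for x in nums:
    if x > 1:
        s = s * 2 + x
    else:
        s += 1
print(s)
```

x=10: >1, s = 1*2+10 = 12
x=2: >1, s = 12*2+2 = 26
x=3: >1, s = 26*2+3 = 55
x=2: >1, s = 55*2+2 = 112
x=14: >1, s = 112*2+14 = 238
x=6: >1, s = 238*2+6 = 482
x=13: >1, s = 482*2+13 = 977
x=-3: not >1, s = 977+1 = 978
x=3: >1, s = 978*2+3 = 1959

1959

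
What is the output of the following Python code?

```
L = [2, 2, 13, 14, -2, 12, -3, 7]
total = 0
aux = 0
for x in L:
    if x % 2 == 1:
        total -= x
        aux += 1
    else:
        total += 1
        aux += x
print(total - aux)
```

x=2: not odd, total = 0+1 = 1; aux=2
x=2: not odd, total = 1+1 = 2; aux=4
x=13: odd, total = 2-13 = -11; aux=5
x=14: not odd, total = (-11)+1 = -10; aux=19
x=-2: not odd, total = (-10)+1 = -9; aux=17
x=12: not odd, total = (-9)+1 = -8; aux=29
x=-3: odd, total = (-8)-(-3) = -5; aux=30
x=7: odd, total = (-5)-7 = -12; aux=31
total-aux = (-12)-31 = -43

-43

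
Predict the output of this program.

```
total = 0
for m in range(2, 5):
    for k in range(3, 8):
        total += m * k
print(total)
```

225

m=2,k=3: total = 0+6 = 6
m=2,k=4: total = 6+8 = 14
m=2,k=5: total = 14+10 = 24
m=2,k=6: total = 24+12 = 36
m=2,k=7: total = 36+14 = 50
m=3,k=3: total = 50+9 = 59
m=3,k=4: total = 59+12 = 71
m=3,k=5: total = 71+15 = 86
m=3,k=6: total = 86+18 = 104
m=3,k=7: total = 104+21 = 125
m=4,k=3: total = 125+12 = 137
m=4,k=4: total = 137+16 = 153
m=4,k=5: total = 153+20 = 173
m=4,k=6: total = 173+24 = 197
m=4,k=7: total = 197+28 = 225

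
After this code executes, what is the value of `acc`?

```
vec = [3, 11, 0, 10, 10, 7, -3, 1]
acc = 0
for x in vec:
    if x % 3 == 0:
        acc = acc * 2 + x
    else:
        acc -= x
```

-90

x=3: %3==0, acc = 0*2+3 = 3
x=11: not %3==0, acc = 3-11 = -8
x=0: %3==0, acc = (-8)*2+0 = -16
x=10: not %3==0, acc = (-16)-10 = -26
x=10: not %3==0, acc = (-26)-10 = -36
x=7: not %3==0, acc = (-36)-7 = -43
x=-3: %3==0, acc = (-43)*2+(-3) = -89
x=1: not %3==0, acc = (-89)-1 = -90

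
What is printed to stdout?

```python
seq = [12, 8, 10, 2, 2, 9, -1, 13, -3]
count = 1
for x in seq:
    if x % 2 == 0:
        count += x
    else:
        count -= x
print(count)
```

17

x=12: even, count = 1+12 = 13
x=8: even, count = 13+8 = 21
x=10: even, count = 21+10 = 31
x=2: even, count = 31+2 = 33
x=2: even, count = 33+2 = 35
x=9: not even, count = 35-9 = 26
x=-1: not even, count = 26-(-1) = 27
x=13: not even, count = 27-13 = 14
x=-3: not even, count = 14-(-3) = 17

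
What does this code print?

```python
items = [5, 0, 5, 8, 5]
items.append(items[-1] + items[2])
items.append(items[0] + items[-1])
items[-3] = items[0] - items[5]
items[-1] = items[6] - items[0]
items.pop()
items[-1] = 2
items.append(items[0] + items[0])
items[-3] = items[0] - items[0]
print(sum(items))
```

append items[-1]+items[2] = 5+5 = 10 → [5, 0, 5, 8, 5, 10]
append items[0]+items[-1] = 5+10 = 15 → [5, 0, 5, 8, 5, 10, 15]
items[-3] = items[0]-items[5] = 5-10 = -5 → [5, 0, 5, 8, -5, 10, 15]
items[-1] = items[6]-items[0] = 15-5 = 10 → [5, 0, 5, 8, -5, 10, 10]
pop() removes 10 → [5, 0, 5, 8, -5, 10]
items[-1] = 2 → [5, 0, 5, 8, -5, 2]
append items[0]+items[0] = 5+5 = 10 → [5, 0, 5, 8, -5, 2, 10]
items[-3] = items[0]-items[0] = 5-5 = 0 → [5, 0, 5, 8, 0, 2, 10]
sum = 30

30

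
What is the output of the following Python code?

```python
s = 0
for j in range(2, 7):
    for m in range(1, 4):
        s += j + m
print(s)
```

j=2,m=1: s = 0+3 = 3
j=2,m=2: s = 3+4 = 7
j=2,m=3: s = 7+5 = 12
j=3,m=1: s = 12+4 = 16
j=3,m=2: s = 16+5 = 21
j=3,m=3: s = 21+6 = 27
j=4,m=1: s = 27+5 = 32
j=4,m=2: s = 32+6 = 38
j=4,m=3: s = 38+7 = 45
j=5,m=1: s = 45+6 = 51
j=5,m=2: s = 51+7 = 58
j=5,m=3: s = 58+8 = 66
j=6,m=1: s = 66+7 = 73
j=6,m=2: s = 73+8 = 81
j=6,m=3: s = 81+9 = 90

90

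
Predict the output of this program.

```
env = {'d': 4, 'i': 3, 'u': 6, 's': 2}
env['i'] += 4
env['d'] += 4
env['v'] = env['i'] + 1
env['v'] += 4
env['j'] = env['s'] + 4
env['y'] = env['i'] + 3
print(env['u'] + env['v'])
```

env['i'] = 3+4 = 7 → {'d': 4, 'i': 7, 'u': 6, 's': 2}
env['d'] = 4+4 = 8 → {'d': 8, 'i': 7, 'u': 6, 's': 2}
env['v'] = env['i']+1 = 8 → {'d': 8, 'i': 7, 'u': 6, 's': 2, 'v': 8}
env['v'] = 8+4 = 12 → {'d': 8, 'i': 7, 'u': 6, 's': 2, 'v': 12}
env['j'] = env['s']+4 = 6 → {'d': 8, 'i': 7, 'u': 6, 's': 2, 'v': 12, 'j': 6}
env['y'] = env['i']+3 = 10 → {'d': 8, 'i': 7, 'u': 6, 's': 2, 'v': 12, 'j': 6, 'y': 10}
env['u']+env['v'] = 6+12 = 18

18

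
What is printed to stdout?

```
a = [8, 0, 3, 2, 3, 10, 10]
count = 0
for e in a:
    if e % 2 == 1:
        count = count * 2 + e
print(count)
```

9

e=8: not odd
e=0: not odd
e=3: odd, count = 0*2+3 = 3
e=2: not odd
e=3: odd, count = 3*2+3 = 9
e=10: not odd
e=10: not odd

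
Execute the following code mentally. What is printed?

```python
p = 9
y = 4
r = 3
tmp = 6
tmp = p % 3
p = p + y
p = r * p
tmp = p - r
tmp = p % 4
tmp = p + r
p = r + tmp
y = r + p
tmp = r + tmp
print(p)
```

tmp = 9%3 = 0
p = 9+4 = 13
p = 3*13 = 39
tmp = 39-3 = 36
tmp = 39%4 = 3
tmp = 39+3 = 42
p = 3+42 = 45
y = 3+45 = 48
tmp = 3+42 = 45

45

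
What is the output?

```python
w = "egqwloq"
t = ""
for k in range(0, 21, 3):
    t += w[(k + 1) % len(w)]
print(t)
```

glewqqo

k=0: add w[1]='g' → 'g'
k=3: add w[4]='l' → 'gl'
k=6: add w[0]='e' → 'gle'
k=9: add w[3]='w' → 'glew'
k=12: add w[6]='q' → 'glewq'
k=15: add w[2]='q' → 'glewqq'
k=18: add w[5]='o' → 'glewqqo'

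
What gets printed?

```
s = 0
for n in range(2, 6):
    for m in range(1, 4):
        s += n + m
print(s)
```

n=2,m=1: s = 0+3 = 3
n=2,m=2: s = 3+4 = 7
n=2,m=3: s = 7+5 = 12
n=3,m=1: s = 12+4 = 16
n=3,m=2: s = 16+5 = 21
n=3,m=3: s = 21+6 = 27
n=4,m=1: s = 27+5 = 32
n=4,m=2: s = 32+6 = 38
n=4,m=3: s = 38+7 = 45
n=5,m=1: s = 45+6 = 51
n=5,m=2: s = 51+7 = 58
n=5,m=3: s = 58+8 = 66

66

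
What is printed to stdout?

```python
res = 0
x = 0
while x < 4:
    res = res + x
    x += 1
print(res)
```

6

x=0: res = 0+0 = 0
x=1: res = 0+1 = 1
x=2: res = 1+2 = 3
x=3: res = 3+3 = 6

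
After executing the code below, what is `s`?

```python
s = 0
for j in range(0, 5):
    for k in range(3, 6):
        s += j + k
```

j=0,k=3: s = 0+3 = 3
j=0,k=4: s = 3+4 = 7
j=0,k=5: s = 7+5 = 12
j=1,k=3: s = 12+4 = 16
j=1,k=4: s = 16+5 = 21
j=1,k=5: s = 21+6 = 27
j=2,k=3: s = 27+5 = 32
j=2,k=4: s = 32+6 = 38
j=2,k=5: s = 38+7 = 45
j=3,k=3: s = 45+6 = 51
j=3,k=4: s = 51+7 = 58
j=3,k=5: s = 58+8 = 66
j=4,k=3: s = 66+7 = 73
j=4,k=4: s = 73+8 = 81
j=4,k=5: s = 81+9 = 90

90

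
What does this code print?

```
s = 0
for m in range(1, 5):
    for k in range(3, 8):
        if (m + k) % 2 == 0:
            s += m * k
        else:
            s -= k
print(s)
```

m=1,k=3: even sum, s = 0+3 = 3
m=1,k=4: odd sum, s = 3-4 = -1
m=1,k=5: even sum, s = (-1)+5 = 4
m=1,k=6: odd sum, s = 4-6 = -2
m=1,k=7: even sum, s = (-2)+7 = 5
m=2,k=3: odd sum, s = 5-3 = 2
m=2,k=4: even sum, s = 2+8 = 10
m=2,k=5: odd sum, s = 10-5 = 5
m=2,k=6: even sum, s = 5+12 = 17
m=2,k=7: odd sum, s = 17-7 = 10
m=3,k=3: even sum, s = 10+9 = 19
m=3,k=4: odd sum, s = 19-4 = 15
m=3,k=5: even sum, s = 15+15 = 30
m=3,k=6: odd sum, s = 30-6 = 24
m=3,k=7: even sum, s = 24+21 = 45
m=4,k=3: odd sum, s = 45-3 = 42
m=4,k=4: even sum, s = 42+16 = 58
m=4,k=5: odd sum, s = 58-5 = 53
m=4,k=6: even sum, s = 53+24 = 77
m=4,k=7: odd sum, s = 77-7 = 70

70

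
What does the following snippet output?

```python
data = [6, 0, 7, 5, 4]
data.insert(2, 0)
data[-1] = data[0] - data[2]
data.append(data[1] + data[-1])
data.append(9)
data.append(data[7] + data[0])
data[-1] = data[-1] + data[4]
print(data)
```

insert 0 at 2 → [6, 0, 0, 7, 5, 4]
data[-1] = data[0]-data[2] = 6-0 = 6 → [6, 0, 0, 7, 5, 6]
append data[1]+data[-1] = 0+6 = 6 → [6, 0, 0, 7, 5, 6, 6]
append 9 → [6, 0, 0, 7, 5, 6, 6, 9]
append data[7]+data[0] = 9+6 = 15 → [6, 0, 0, 7, 5, 6, 6, 9, 15]
data[-1] = data[-1]+data[4] = 15+5 = 20 → [6, 0, 0, 7, 5, 6, 6, 9, 20]

[6, 0, 0, 7, 5, 6, 6, 9, 20]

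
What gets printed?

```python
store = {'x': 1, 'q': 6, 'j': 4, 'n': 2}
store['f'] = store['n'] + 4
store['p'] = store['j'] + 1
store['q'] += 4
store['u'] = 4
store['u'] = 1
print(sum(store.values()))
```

29

store['f'] = store['n']+4 = 6 → {'x': 1, 'q': 6, 'j': 4, 'n': 2, 'f': 6}
store['p'] = store['j']+1 = 5 → {'x': 1, 'q': 6, 'j': 4, 'n': 2, 'f': 6, 'p': 5}
store['q'] = 6+4 = 10 → {'x': 1, 'q': 10, 'j': 4, 'n': 2, 'f': 6, 'p': 5}
store['u'] = 4 → {'x': 1, 'q': 10, 'j': 4, 'n': 2, 'f': 6, 'p': 5, 'u': 4}
store['u'] = 1 → {'x': 1, 'q': 10, 'j': 4, 'n': 2, 'f': 6, 'p': 5, 'u': 1}
sum of values = 29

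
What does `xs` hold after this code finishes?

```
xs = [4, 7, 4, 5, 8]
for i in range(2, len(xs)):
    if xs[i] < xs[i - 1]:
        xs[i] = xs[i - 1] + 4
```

i=2: 4<7, xs[2] = 7+4 = 11 → [4, 7, 11, 5, 8]
i=3: 5<11, xs[3] = 11+4 = 15 → [4, 7, 11, 15, 8]
i=4: 8<15, xs[4] = 15+4 = 19 → [4, 7, 11, 15, 19]

[4, 7, 11, 15, 19]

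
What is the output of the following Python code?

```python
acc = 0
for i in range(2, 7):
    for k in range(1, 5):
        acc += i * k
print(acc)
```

i=2,k=1: acc = 0+2 = 2
i=2,k=2: acc = 2+4 = 6
i=2,k=3: acc = 6+6 = 12
i=2,k=4: acc = 12+8 = 20
i=3,k=1: acc = 20+3 = 23
i=3,k=2: acc = 23+6 = 29
i=3,k=3: acc = 29+9 = 38
i=3,k=4: acc = 38+12 = 50
i=4,k=1: acc = 50+4 = 54
i=4,k=2: acc = 54+8 = 62
i=4,k=3: acc = 62+12 = 74
i=4,k=4: acc = 74+16 = 90
i=5,k=1: acc = 90+5 = 95
i=5,k=2: acc = 95+10 = 105
i=5,k=3: acc = 105+15 = 120
i=5,k=4: acc = 120+20 = 140
i=6,k=1: acc = 140+6 = 146
i=6,k=2: acc = 146+12 = 158
i=6,k=3: acc = 158+18 = 176
i=6,k=4: acc = 176+24 = 200

200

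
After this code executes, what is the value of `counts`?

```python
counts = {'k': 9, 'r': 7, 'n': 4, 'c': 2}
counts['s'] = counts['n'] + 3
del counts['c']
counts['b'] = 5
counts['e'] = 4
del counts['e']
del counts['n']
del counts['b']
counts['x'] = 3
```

counts['s'] = counts['n']+3 = 7 → {'k': 9, 'r': 7, 'n': 4, 'c': 2, 's': 7}
del 'c' → {'k': 9, 'r': 7, 'n': 4, 's': 7}
counts['b'] = 5 → {'k': 9, 'r': 7, 'n': 4, 's': 7, 'b': 5}
counts['e'] = 4 → {'k': 9, 'r': 7, 'n': 4, 's': 7, 'b': 5, 'e': 4}
del 'e' → {'k': 9, 'r': 7, 'n': 4, 's': 7, 'b': 5}
del 'n' → {'k': 9, 'r': 7, 's': 7, 'b': 5}
del 'b' → {'k': 9, 'r': 7, 's': 7}
counts['x'] = 3 → {'k': 9, 'r': 7, 's': 7, 'x': 3}

{'k': 9, 'r': 7, 's': 7, 'x': 3}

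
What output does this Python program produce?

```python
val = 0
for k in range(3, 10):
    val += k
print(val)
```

42

k=3: val = 0+3 = 3
k=4: val = 3+4 = 7
k=5: val = 7+5 = 12
k=6: val = 12+6 = 18
k=7: val = 18+7 = 25
k=8: val = 25+8 = 33
k=9: val = 33+9 = 42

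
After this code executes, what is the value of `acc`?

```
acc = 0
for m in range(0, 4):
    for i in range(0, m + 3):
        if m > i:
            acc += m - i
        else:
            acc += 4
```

m=0,i=0: not 0>0, acc = 0+4 = 4
m=0,i=1: not 0>1, acc = 4+4 = 8
m=0,i=2: not 0>2, acc = 8+4 = 12
m=1,i=0: 1>0, acc = 12+1 = 13
m=1,i=1: not 1>1, acc = 13+4 = 17
m=1,i=2: not 1>2, acc = 17+4 = 21
m=1,i=3: not 1>3, acc = 21+4 = 25
m=2,i=0: 2>0, acc = 25+2 = 27
m=2,i=1: 2>1, acc = 27+1 = 28
m=2,i=2: not 2>2, acc = 28+4 = 32
m=2,i=3: not 2>3, acc = 32+4 = 36
m=2,i=4: not 2>4, acc = 36+4 = 40
m=3,i=0: 3>0, acc = 40+3 = 43
m=3,i=1: 3>1, acc = 43+2 = 45
m=3,i=2: 3>2, acc = 45+1 = 46
m=3,i=3: not 3>3, acc = 46+4 = 50
m=3,i=4: not 3>4, acc = 50+4 = 54
m=3,i=5: not 3>5, acc = 54+4 = 58

58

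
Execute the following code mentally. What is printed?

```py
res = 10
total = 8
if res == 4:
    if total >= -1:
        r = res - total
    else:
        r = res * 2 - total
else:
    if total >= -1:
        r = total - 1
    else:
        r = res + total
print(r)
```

7

res=10, total=8
res == 4 is False; total >= -1 is True
→ r = total - 1 = 7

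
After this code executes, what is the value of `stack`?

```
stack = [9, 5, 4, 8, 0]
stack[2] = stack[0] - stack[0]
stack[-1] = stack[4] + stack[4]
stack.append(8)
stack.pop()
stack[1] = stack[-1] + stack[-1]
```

stack[2] = stack[0]-stack[0] = 9-9 = 0 → [9, 5, 0, 8, 0]
stack[-1] = stack[4]+stack[4] = 0+0 = 0 → [9, 5, 0, 8, 0]
append 8 → [9, 5, 0, 8, 0, 8]
pop() removes 8 → [9, 5, 0, 8, 0]
stack[1] = stack[-1]+stack[-1] = 0+0 = 0 → [9, 0, 0, 8, 0]

[9, 0, 0, 8, 0]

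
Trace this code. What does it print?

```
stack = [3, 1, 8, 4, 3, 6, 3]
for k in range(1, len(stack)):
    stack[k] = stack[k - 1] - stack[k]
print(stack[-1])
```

k=1: stack[1] = 3-1 = 2 → [3, 2, 8, 4, 3, 6, 3]
k=2: stack[2] = 2-8 = -6 → [3, 2, -6, 4, 3, 6, 3]
k=3: stack[3] = (-6)-4 = -10 → [3, 2, -6, -10, 3, 6, 3]
k=4: stack[4] = (-10)-3 = -13 → [3, 2, -6, -10, -13, 6, 3]
k=5: stack[5] = (-13)-6 = -19 → [3, 2, -6, -10, -13, -19, 3]
k=6: stack[6] = (-19)-3 = -22 → [3, 2, -6, -10, -13, -19, -22]

-22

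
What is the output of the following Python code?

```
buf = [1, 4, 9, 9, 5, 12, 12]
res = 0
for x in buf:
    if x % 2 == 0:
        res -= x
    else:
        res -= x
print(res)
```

-52

x=1: not even, res = 0-1 = -1
x=4: even, res = (-1)-4 = -5
x=9: not even, res = (-5)-9 = -14
x=9: not even, res = (-14)-9 = -23
x=5: not even, res = (-23)-5 = -28
x=12: even, res = (-28)-12 = -40
x=12: even, res = (-40)-12 = -52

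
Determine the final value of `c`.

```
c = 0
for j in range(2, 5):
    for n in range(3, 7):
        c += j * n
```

162

j=2,n=3: c = 0+6 = 6
j=2,n=4: c = 6+8 = 14
j=2,n=5: c = 14+10 = 24
j=2,n=6: c = 24+12 = 36
j=3,n=3: c = 36+9 = 45
j=3,n=4: c = 45+12 = 57
j=3,n=5: c = 57+15 = 72
j=3,n=6: c = 72+18 = 90
j=4,n=3: c = 90+12 = 102
j=4,n=4: c = 102+16 = 118
j=4,n=5: c = 118+20 = 138
j=4,n=6: c = 138+24 = 162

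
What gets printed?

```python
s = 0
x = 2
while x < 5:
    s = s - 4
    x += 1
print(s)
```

x=2: s = 0-4 = -4
x=3: s = (-4)-4 = -8
x=4: s = (-8)-4 = -12

-12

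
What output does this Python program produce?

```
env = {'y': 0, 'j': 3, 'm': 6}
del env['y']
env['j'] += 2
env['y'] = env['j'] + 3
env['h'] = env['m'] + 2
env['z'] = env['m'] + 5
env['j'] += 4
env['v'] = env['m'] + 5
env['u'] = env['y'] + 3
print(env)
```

{'j': 9, 'm': 6, 'y': 8, 'h': 8, 'z': 11, 'v': 11, 'u': 11}

del 'y' → {'j': 3, 'm': 6}
env['j'] = 3+2 = 5 → {'j': 5, 'm': 6}
env['y'] = env['j']+3 = 8 → {'j': 5, 'm': 6, 'y': 8}
env['h'] = env['m']+2 = 8 → {'j': 5, 'm': 6, 'y': 8, 'h': 8}
env['z'] = env['m']+5 = 11 → {'j': 5, 'm': 6, 'y': 8, 'h': 8, 'z': 11}
env['j'] = 5+4 = 9 → {'j': 9, 'm': 6, 'y': 8, 'h': 8, 'z': 11}
env['v'] = env['m']+5 = 11 → {'j': 9, 'm': 6, 'y': 8, 'h': 8, 'z': 11, 'v': 11}
env['u'] = env['y']+3 = 11 → {'j': 9, 'm': 6, 'y': 8, 'h': 8, 'z': 11, 'v': 11, 'u': 11}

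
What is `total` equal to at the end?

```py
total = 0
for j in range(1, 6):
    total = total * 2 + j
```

j=1: total = 0*2+1 = 1
j=2: total = 1*2+2 = 4
j=3: total = 4*2+3 = 11
j=4: total = 11*2+4 = 26
j=5: total = 26*2+5 = 57

57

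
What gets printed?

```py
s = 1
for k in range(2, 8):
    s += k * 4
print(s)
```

109

k=2: s = 1+2*4 = 9
k=3: s = 9+3*4 = 21
k=4: s = 21+4*4 = 37
k=5: s = 37+5*4 = 57
k=6: s = 57+6*4 = 81
k=7: s = 81+7*4 = 109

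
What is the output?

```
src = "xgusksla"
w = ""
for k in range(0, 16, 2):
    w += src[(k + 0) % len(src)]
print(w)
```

xuklxukl

k=0: add src[0]='x' → 'x'
k=2: add src[2]='u' → 'xu'
k=4: add src[4]='k' → 'xuk'
k=6: add src[6]='l' → 'xukl'
k=8: add src[0]='x' → 'xuklx'
k=10: add src[2]='u' → 'xuklxu'
k=12: add src[4]='k' → 'xuklxuk'
k=14: add src[6]='l' → 'xuklxukl'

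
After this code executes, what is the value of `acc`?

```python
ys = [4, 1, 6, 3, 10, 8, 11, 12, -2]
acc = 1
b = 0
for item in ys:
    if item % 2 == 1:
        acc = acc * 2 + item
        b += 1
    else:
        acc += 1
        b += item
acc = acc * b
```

1927

item=4: not odd, acc = 1+1 = 2; b=4
item=1: odd, acc = 2*2+1 = 5; b=5
item=6: not odd, acc = 5+1 = 6; b=11
item=3: odd, acc = 6*2+3 = 15; b=12
item=10: not odd, acc = 15+1 = 16; b=22
item=8: not odd, acc = 16+1 = 17; b=30
item=11: odd, acc = 17*2+11 = 45; b=31
item=12: not odd, acc = 45+1 = 46; b=43
item=-2: not odd, acc = 46+1 = 47; b=41
acc*b = 47*41 = 1927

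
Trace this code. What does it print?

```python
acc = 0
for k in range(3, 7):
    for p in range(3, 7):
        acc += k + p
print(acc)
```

k=3,p=3: acc = 0+6 = 6
k=3,p=4: acc = 6+7 = 13
k=3,p=5: acc = 13+8 = 21
k=3,p=6: acc = 21+9 = 30
k=4,p=3: acc = 30+7 = 37
k=4,p=4: acc = 37+8 = 45
k=4,p=5: acc = 45+9 = 54
k=4,p=6: acc = 54+10 = 64
k=5,p=3: acc = 64+8 = 72
k=5,p=4: acc = 72+9 = 81
k=5,p=5: acc = 81+10 = 91
k=5,p=6: acc = 91+11 = 102
k=6,p=3: acc = 102+9 = 111
k=6,p=4: acc = 111+10 = 121
k=6,p=5: acc = 121+11 = 132
k=6,p=6: acc = 132+12 = 144

144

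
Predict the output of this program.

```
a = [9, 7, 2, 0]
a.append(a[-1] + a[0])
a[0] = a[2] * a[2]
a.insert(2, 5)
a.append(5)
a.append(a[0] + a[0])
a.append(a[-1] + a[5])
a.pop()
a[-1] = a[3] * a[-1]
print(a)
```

append a[-1]+a[0] = 0+9 = 9 → [9, 7, 2, 0, 9]
a[0] = a[2]*a[2] = 2*2 = 4 → [4, 7, 2, 0, 9]
insert 5 at 2 → [4, 7, 5, 2, 0, 9]
append 5 → [4, 7, 5, 2, 0, 9, 5]
append a[0]+a[0] = 4+4 = 8 → [4, 7, 5, 2, 0, 9, 5, 8]
append a[-1]+a[5] = 8+9 = 17 → [4, 7, 5, 2, 0, 9, 5, 8, 17]
pop() removes 17 → [4, 7, 5, 2, 0, 9, 5, 8]
a[-1] = a[3]*a[-1] = 2*8 = 16 → [4, 7, 5, 2, 0, 9, 5, 16]

[4, 7, 5, 2, 0, 9, 5, 16]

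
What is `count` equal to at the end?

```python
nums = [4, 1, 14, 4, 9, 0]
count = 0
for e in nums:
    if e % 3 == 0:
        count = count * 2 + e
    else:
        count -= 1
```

e=4: not %3==0, count = 0-1 = -1
e=1: not %3==0, count = (-1)-1 = -2
e=14: not %3==0, count = (-2)-1 = -3
e=4: not %3==0, count = (-3)-1 = -4
e=9: %3==0, count = (-4)*2+9 = 1
e=0: %3==0, count = 1*2+0 = 2

2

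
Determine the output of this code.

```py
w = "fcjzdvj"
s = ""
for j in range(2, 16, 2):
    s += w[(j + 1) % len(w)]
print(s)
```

zvfjdjc

j=2: add w[3]='z' → 'z'
j=4: add w[5]='v' → 'zv'
j=6: add w[0]='f' → 'zvf'
j=8: add w[2]='j' → 'zvfj'
j=10: add w[4]='d' → 'zvfjd'
j=12: add w[6]='j' → 'zvfjdj'
j=14: add w[1]='c' → 'zvfjdjc'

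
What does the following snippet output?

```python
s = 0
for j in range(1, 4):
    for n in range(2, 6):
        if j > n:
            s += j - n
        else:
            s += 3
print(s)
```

j=1,n=2: not 1>2, s = 0+3 = 3
j=1,n=3: not 1>3, s = 3+3 = 6
j=1,n=4: not 1>4, s = 6+3 = 9
j=1,n=5: not 1>5, s = 9+3 = 12
j=2,n=2: not 2>2, s = 12+3 = 15
j=2,n=3: not 2>3, s = 15+3 = 18
j=2,n=4: not 2>4, s = 18+3 = 21
j=2,n=5: not 2>5, s = 21+3 = 24
j=3,n=2: 3>2, s = 24+1 = 25
j=3,n=3: not 3>3, s = 25+3 = 28
j=3,n=4: not 3>4, s = 28+3 = 31
j=3,n=5: not 3>5, s = 31+3 = 34

34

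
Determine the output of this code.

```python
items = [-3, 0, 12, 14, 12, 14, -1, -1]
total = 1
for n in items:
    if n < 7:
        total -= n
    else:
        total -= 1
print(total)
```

n=-3: <7, total = 1-(-3) = 4
n=0: <7, total = 4-0 = 4
n=12: not <7, total = 4-1 = 3
n=14: not <7, total = 3-1 = 2
n=12: not <7, total = 2-1 = 1
n=14: not <7, total = 1-1 = 0
n=-1: <7, total = 0-(-1) = 1
n=-1: <7, total = 1-(-1) = 2

2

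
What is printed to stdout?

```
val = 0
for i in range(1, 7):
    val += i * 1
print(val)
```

21

i=1: val = 0+1*1 = 1
i=2: val = 1+2*1 = 3
i=3: val = 3+3*1 = 6
i=4: val = 6+4*1 = 10
i=5: val = 10+5*1 = 15
i=6: val = 15+6*1 = 21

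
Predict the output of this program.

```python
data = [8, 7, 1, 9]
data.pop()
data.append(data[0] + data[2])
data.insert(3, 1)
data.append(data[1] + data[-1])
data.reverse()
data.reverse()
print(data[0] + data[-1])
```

24

pop() removes 9 → [8, 7, 1]
append data[0]+data[2] = 8+1 = 9 → [8, 7, 1, 9]
insert 1 at 3 → [8, 7, 1, 1, 9]
append data[1]+data[-1] = 7+9 = 16 → [8, 7, 1, 1, 9, 16]
reverse → [16, 9, 1, 1, 7, 8]
reverse → [8, 7, 1, 1, 9, 16]
data[0]+data[-1] = 8+16 = 24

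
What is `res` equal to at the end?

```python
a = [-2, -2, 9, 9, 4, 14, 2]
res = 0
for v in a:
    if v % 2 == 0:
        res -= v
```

-16

v=-2: even, res = 0-(-2) = 2
v=-2: even, res = 2-(-2) = 4
v=9: not even
v=9: not even
v=4: even, res = 4-4 = 0
v=14: even, res = 0-14 = -14
v=2: even, res = (-14)-2 = -16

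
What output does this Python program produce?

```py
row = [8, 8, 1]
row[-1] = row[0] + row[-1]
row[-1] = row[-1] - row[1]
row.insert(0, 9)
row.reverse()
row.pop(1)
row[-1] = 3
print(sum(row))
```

12

row[-1] = row[0]+row[-1] = 8+1 = 9 → [8, 8, 9]
row[-1] = row[-1]-row[1] = 9-8 = 1 → [8, 8, 1]
insert 9 at 0 → [9, 8, 8, 1]
reverse → [1, 8, 8, 9]
pop(1) removes 8 → [1, 8, 9]
row[-1] = 3 → [1, 8, 3]
sum = 12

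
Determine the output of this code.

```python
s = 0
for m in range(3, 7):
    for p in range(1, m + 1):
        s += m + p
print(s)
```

m=3,p=1: s = 0+4 = 4
m=3,p=2: s = 4+5 = 9
m=3,p=3: s = 9+6 = 15
m=4,p=1: s = 15+5 = 20
m=4,p=2: s = 20+6 = 26
m=4,p=3: s = 26+7 = 33
m=4,p=4: s = 33+8 = 41
m=5,p=1: s = 41+6 = 47
m=5,p=2: s = 47+7 = 54
m=5,p=3: s = 54+8 = 62
m=5,p=4: s = 62+9 = 71
m=5,p=5: s = 71+10 = 81
m=6,p=1: s = 81+7 = 88
m=6,p=2: s = 88+8 = 96
m=6,p=3: s = 96+9 = 105
m=6,p=4: s = 105+10 = 115
m=6,p=5: s = 115+11 = 126
m=6,p=6: s = 126+12 = 138

138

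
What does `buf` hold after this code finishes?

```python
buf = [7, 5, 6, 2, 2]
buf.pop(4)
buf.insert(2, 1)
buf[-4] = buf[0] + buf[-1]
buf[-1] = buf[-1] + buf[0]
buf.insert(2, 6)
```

[7, 9, 6, 1, 6, 9]

pop(4) removes 2 → [7, 5, 6, 2]
insert 1 at 2 → [7, 5, 1, 6, 2]
buf[-4] = buf[0]+buf[-1] = 7+2 = 9 → [7, 9, 1, 6, 2]
buf[-1] = buf[-1]+buf[0] = 2+7 = 9 → [7, 9, 1, 6, 9]
insert 6 at 2 → [7, 9, 6, 1, 6, 9]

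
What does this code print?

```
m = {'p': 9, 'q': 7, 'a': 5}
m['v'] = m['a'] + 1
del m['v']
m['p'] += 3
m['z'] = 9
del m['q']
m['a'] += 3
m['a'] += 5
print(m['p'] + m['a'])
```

m['v'] = m['a']+1 = 6 → {'p': 9, 'q': 7, 'a': 5, 'v': 6}
del 'v' → {'p': 9, 'q': 7, 'a': 5}
m['p'] = 9+3 = 12 → {'p': 12, 'q': 7, 'a': 5}
m['z'] = 9 → {'p': 12, 'q': 7, 'a': 5, 'z': 9}
del 'q' → {'p': 12, 'a': 5, 'z': 9}
m['a'] = 5+3 = 8 → {'p': 12, 'a': 8, 'z': 9}
m['a'] = 8+5 = 13 → {'p': 12, 'a': 13, 'z': 9}
m['p']+m['a'] = 12+13 = 25

25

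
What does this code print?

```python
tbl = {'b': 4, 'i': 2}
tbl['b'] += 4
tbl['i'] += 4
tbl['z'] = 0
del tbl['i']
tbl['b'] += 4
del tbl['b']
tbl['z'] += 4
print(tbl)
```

tbl['b'] = 4+4 = 8 → {'b': 8, 'i': 2}
tbl['i'] = 2+4 = 6 → {'b': 8, 'i': 6}
tbl['z'] = 0 → {'b': 8, 'i': 6, 'z': 0}
del 'i' → {'b': 8, 'z': 0}
tbl['b'] = 8+4 = 12 → {'b': 12, 'z': 0}
del 'b' → {'z': 0}
tbl['z'] = 0+4 = 4 → {'z': 4}

{'z': 4}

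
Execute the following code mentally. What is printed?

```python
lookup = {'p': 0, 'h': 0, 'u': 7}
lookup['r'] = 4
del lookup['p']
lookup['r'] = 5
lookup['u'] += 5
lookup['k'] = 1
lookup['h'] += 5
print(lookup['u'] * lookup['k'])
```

12

lookup['r'] = 4 → {'p': 0, 'h': 0, 'u': 7, 'r': 4}
del 'p' → {'h': 0, 'u': 7, 'r': 4}
lookup['r'] = 5 → {'h': 0, 'u': 7, 'r': 5}
lookup['u'] = 7+5 = 12 → {'h': 0, 'u': 12, 'r': 5}
lookup['k'] = 1 → {'h': 0, 'u': 12, 'r': 5, 'k': 1}
lookup['h'] = 0+5 = 5 → {'h': 5, 'u': 12, 'r': 5, 'k': 1}
lookup['u']*lookup['k'] = 12*1 = 12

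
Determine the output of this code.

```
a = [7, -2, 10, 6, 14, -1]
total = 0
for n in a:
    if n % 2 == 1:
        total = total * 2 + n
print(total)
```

13

n=7: odd, total = 0*2+7 = 7
n=-2: not odd
n=10: not odd
n=6: not odd
n=14: not odd
n=-1: odd, total = 7*2+(-1) = 13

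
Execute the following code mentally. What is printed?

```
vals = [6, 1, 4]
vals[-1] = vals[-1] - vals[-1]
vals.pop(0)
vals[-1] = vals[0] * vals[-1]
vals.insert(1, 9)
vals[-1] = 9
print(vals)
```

[1, 9, 9]

vals[-1] = vals[-1]-vals[-1] = 4-4 = 0 → [6, 1, 0]
pop(0) removes 6 → [1, 0]
vals[-1] = vals[0]*vals[-1] = 1*0 = 0 → [1, 0]
insert 9 at 1 → [1, 9, 0]
vals[-1] = 9 → [1, 9, 9]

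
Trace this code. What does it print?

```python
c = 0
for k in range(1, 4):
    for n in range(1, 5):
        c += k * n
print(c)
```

k=1,n=1: c = 0+1 = 1
k=1,n=2: c = 1+2 = 3
k=1,n=3: c = 3+3 = 6
k=1,n=4: c = 6+4 = 10
k=2,n=1: c = 10+2 = 12
k=2,n=2: c = 12+4 = 16
k=2,n=3: c = 16+6 = 22
k=2,n=4: c = 22+8 = 30
k=3,n=1: c = 30+3 = 33
k=3,n=2: c = 33+6 = 39
k=3,n=3: c = 39+9 = 48
k=3,n=4: c = 48+12 = 60

60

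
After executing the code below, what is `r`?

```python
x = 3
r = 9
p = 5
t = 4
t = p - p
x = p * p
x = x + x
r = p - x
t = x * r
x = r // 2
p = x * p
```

t = 5-5 = 0
x = 5*5 = 25
x = 25+25 = 50
r = 5-50 = -45
t = 50*(-45) = -2250
x = (-45)//2 = -23
p = (-23)*5 = -115

-45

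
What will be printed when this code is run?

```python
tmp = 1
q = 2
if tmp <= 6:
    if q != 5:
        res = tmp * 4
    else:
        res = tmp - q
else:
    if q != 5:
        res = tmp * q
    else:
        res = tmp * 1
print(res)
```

tmp=1, q=2
tmp <= 6 is True; q != 5 is True
→ res = tmp * 4 = 4

4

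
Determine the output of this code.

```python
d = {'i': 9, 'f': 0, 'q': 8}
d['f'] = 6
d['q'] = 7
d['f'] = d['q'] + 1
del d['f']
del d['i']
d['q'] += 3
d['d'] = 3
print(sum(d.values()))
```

13

d['f'] = 6 → {'i': 9, 'f': 6, 'q': 8}
d['q'] = 7 → {'i': 9, 'f': 6, 'q': 7}
d['f'] = d['q']+1 = 8 → {'i': 9, 'f': 8, 'q': 7}
del 'f' → {'i': 9, 'q': 7}
del 'i' → {'q': 7}
d['q'] = 7+3 = 10 → {'q': 10}
d['d'] = 3 → {'q': 10, 'd': 3}
sum of values = 13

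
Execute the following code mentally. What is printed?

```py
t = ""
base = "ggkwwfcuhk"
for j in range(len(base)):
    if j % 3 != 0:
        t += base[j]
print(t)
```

j=0: skip
j=1: add 'g' → 'g'
j=2: add 'k' → 'gk'
j=3: skip
j=4: add 'w' → 'gkw'
j=5: add 'f' → 'gkwf'
j=6: skip
j=7: add 'u' → 'gkwfu'
j=8: add 'h' → 'gkwfuh'
j=9: skip

gkwfuh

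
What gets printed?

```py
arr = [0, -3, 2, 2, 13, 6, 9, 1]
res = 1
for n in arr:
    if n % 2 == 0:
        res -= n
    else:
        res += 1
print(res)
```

-5

n=0: even, res = 1-0 = 1
n=-3: not even, res = 1+1 = 2
n=2: even, res = 2-2 = 0
n=2: even, res = 0-2 = -2
n=13: not even, res = (-2)+1 = -1
n=6: even, res = (-1)-6 = -7
n=9: not even, res = (-7)+1 = -6
n=1: not even, res = (-6)+1 = -5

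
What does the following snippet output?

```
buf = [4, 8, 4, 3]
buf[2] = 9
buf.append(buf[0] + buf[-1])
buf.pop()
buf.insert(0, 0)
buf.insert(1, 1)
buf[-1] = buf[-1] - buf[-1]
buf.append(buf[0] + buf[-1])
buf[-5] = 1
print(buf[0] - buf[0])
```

0

buf[2] = 9 → [4, 8, 9, 3]
append buf[0]+buf[-1] = 4+3 = 7 → [4, 8, 9, 3, 7]
pop() removes 7 → [4, 8, 9, 3]
insert 0 at 0 → [0, 4, 8, 9, 3]
insert 1 at 1 → [0, 1, 4, 8, 9, 3]
buf[-1] = buf[-1]-buf[-1] = 3-3 = 0 → [0, 1, 4, 8, 9, 0]
append buf[0]+buf[-1] = 0+0 = 0 → [0, 1, 4, 8, 9, 0, 0]
buf[-5] = 1 → [0, 1, 1, 8, 9, 0, 0]
buf[0]-buf[0] = 0-0 = 0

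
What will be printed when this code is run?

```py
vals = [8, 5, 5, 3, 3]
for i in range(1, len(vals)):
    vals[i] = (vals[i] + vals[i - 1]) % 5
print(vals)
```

[8, 3, 3, 1, 4]

i=1: vals[1] = (5+8)%5 = 3 → [8, 3, 5, 3, 3]
i=2: vals[2] = (5+3)%5 = 3 → [8, 3, 3, 3, 3]
i=3: vals[3] = (3+3)%5 = 1 → [8, 3, 3, 1, 3]
i=4: vals[4] = (3+1)%5 = 4 → [8, 3, 3, 1, 4]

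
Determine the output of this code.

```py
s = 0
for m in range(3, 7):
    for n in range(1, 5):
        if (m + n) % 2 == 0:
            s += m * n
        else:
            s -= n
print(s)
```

72

m=3,n=1: even sum, s = 0+3 = 3
m=3,n=2: odd sum, s = 3-2 = 1
m=3,n=3: even sum, s = 1+9 = 10
m=3,n=4: odd sum, s = 10-4 = 6
m=4,n=1: odd sum, s = 6-1 = 5
m=4,n=2: even sum, s = 5+8 = 13
m=4,n=3: odd sum, s = 13-3 = 10
m=4,n=4: even sum, s = 10+16 = 26
m=5,n=1: even sum, s = 26+5 = 31
m=5,n=2: odd sum, s = 31-2 = 29
m=5,n=3: even sum, s = 29+15 = 44
m=5,n=4: odd sum, s = 44-4 = 40
m=6,n=1: odd sum, s = 40-1 = 39
m=6,n=2: even sum, s = 39+12 = 51
m=6,n=3: odd sum, s = 51-3 = 48
m=6,n=4: even sum, s = 48+24 = 72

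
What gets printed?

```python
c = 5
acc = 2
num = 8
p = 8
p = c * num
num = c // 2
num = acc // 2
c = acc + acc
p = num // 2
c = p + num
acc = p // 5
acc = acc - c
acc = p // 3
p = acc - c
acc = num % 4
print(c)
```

1

p = 5*8 = 40
num = 5//2 = 2
num = 2//2 = 1
c = 2+2 = 4
p = 1//2 = 0
c = 0+1 = 1
acc = 0//5 = 0
acc = 0-1 = -1
acc = 0//3 = 0
p = 0-1 = -1
acc = 1%4 = 1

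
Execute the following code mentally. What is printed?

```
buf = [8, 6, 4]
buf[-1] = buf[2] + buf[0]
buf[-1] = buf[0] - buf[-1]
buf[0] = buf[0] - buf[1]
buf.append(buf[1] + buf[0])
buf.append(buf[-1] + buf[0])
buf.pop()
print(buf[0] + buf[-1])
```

10

buf[-1] = buf[2]+buf[0] = 4+8 = 12 → [8, 6, 12]
buf[-1] = buf[0]-buf[-1] = 8-12 = -4 → [8, 6, -4]
buf[0] = buf[0]-buf[1] = 8-6 = 2 → [2, 6, -4]
append buf[1]+buf[0] = 6+2 = 8 → [2, 6, -4, 8]
append buf[-1]+buf[0] = 8+2 = 10 → [2, 6, -4, 8, 10]
pop() removes 10 → [2, 6, -4, 8]
buf[0]+buf[-1] = 2+8 = 10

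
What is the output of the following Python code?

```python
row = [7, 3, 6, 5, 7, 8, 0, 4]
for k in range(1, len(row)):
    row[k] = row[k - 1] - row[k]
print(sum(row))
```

k=1: row[1] = 7-3 = 4 → [7, 4, 6, 5, 7, 8, 0, 4]
k=2: row[2] = 4-6 = -2 → [7, 4, -2, 5, 7, 8, 0, 4]
k=3: row[3] = (-2)-5 = -7 → [7, 4, -2, -7, 7, 8, 0, 4]
k=4: row[4] = (-7)-7 = -14 → [7, 4, -2, -7, -14, 8, 0, 4]
k=5: row[5] = (-14)-8 = -22 → [7, 4, -2, -7, -14, -22, 0, 4]
k=6: row[6] = (-22)-0 = -22 → [7, 4, -2, -7, -14, -22, -22, 4]
k=7: row[7] = (-22)-4 = -26 → [7, 4, -2, -7, -14, -22, -22, -26]
sum = -82

-82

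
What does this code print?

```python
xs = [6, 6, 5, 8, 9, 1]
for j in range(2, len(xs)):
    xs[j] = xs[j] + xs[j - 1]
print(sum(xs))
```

99

j=2: xs[2] = 5+6 = 11 → [6, 6, 11, 8, 9, 1]
j=3: xs[3] = 8+11 = 19 → [6, 6, 11, 19, 9, 1]
j=4: xs[4] = 9+19 = 28 → [6, 6, 11, 19, 28, 1]
j=5: xs[5] = 1+28 = 29 → [6, 6, 11, 19, 28, 29]
sum = 99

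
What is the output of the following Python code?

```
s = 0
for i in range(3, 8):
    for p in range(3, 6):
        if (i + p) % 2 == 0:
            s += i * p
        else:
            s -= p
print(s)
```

i=3,p=3: even sum, s = 0+9 = 9
i=3,p=4: odd sum, s = 9-4 = 5
i=3,p=5: even sum, s = 5+15 = 20
i=4,p=3: odd sum, s = 20-3 = 17
i=4,p=4: even sum, s = 17+16 = 33
i=4,p=5: odd sum, s = 33-5 = 28
i=5,p=3: even sum, s = 28+15 = 43
i=5,p=4: odd sum, s = 43-4 = 39
i=5,p=5: even sum, s = 39+25 = 64
i=6,p=3: odd sum, s = 64-3 = 61
i=6,p=4: even sum, s = 61+24 = 85
i=6,p=5: odd sum, s = 85-5 = 80
i=7,p=3: even sum, s = 80+21 = 101
i=7,p=4: odd sum, s = 101-4 = 97
i=7,p=5: even sum, s = 97+35 = 132

132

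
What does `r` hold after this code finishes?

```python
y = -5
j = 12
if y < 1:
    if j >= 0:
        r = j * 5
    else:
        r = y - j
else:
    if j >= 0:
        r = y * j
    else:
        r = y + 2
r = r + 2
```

62

y=-5, j=12
y < 1 is True; j >= 0 is True
→ r = j * 5 = 60
r = 60+2 = 62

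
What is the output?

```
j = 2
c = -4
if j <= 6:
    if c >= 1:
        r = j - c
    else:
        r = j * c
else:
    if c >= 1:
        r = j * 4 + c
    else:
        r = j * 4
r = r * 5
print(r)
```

-40

j=2, c=-4
j <= 6 is True; c >= 1 is False
→ r = j * c = -8
r = (-8)*5 = -40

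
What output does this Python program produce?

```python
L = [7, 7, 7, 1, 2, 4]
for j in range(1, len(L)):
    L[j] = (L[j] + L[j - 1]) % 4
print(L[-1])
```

j=1: L[1] = (7+7)%4 = 2 → [7, 2, 7, 1, 2, 4]
j=2: L[2] = (7+2)%4 = 1 → [7, 2, 1, 1, 2, 4]
j=3: L[3] = (1+1)%4 = 2 → [7, 2, 1, 2, 2, 4]
j=4: L[4] = (2+2)%4 = 0 → [7, 2, 1, 2, 0, 4]
j=5: L[5] = (4+0)%4 = 0 → [7, 2, 1, 2, 0, 0]

0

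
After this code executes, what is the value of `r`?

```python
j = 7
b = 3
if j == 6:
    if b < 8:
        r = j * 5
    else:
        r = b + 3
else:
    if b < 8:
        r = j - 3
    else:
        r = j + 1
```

j=7, b=3
j == 6 is False; b < 8 is True
→ r = j - 3 = 4

4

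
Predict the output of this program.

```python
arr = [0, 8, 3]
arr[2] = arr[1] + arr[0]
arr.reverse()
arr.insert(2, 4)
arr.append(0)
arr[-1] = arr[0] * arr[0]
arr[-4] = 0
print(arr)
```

[8, 0, 4, 0, 64]

arr[2] = arr[1]+arr[0] = 8+0 = 8 → [0, 8, 8]
reverse → [8, 8, 0]
insert 4 at 2 → [8, 8, 4, 0]
append 0 → [8, 8, 4, 0, 0]
arr[-1] = arr[0]*arr[0] = 8*8 = 64 → [8, 8, 4, 0, 64]
arr[-4] = 0 → [8, 0, 4, 0, 64]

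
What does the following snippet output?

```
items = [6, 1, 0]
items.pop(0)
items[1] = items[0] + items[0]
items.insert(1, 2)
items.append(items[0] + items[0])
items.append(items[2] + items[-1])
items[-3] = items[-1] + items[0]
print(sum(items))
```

pop(0) removes 6 → [1, 0]
items[1] = items[0]+items[0] = 1+1 = 2 → [1, 2]
insert 2 at 1 → [1, 2, 2]
append items[0]+items[0] = 1+1 = 2 → [1, 2, 2, 2]
append items[2]+items[-1] = 2+2 = 4 → [1, 2, 2, 2, 4]
items[-3] = items[-1]+items[0] = 4+1 = 5 → [1, 2, 5, 2, 4]
sum = 14

14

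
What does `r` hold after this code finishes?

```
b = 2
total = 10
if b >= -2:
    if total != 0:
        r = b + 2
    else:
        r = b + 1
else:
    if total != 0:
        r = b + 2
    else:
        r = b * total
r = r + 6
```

10

b=2, total=10
b >= -2 is True; total != 0 is True
→ r = b + 2 = 4
r = 4+6 = 10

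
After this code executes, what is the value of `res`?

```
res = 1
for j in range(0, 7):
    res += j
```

j=0: res = 1+0 = 1
j=1: res = 1+1 = 2
j=2: res = 2+2 = 4
j=3: res = 4+3 = 7
j=4: res = 7+4 = 11
j=5: res = 11+5 = 16
j=6: res = 16+6 = 22

22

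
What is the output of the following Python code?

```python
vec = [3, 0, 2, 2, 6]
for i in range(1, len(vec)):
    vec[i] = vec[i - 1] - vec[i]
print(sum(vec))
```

-1

i=1: vec[1] = 3-0 = 3 → [3, 3, 2, 2, 6]
i=2: vec[2] = 3-2 = 1 → [3, 3, 1, 2, 6]
i=3: vec[3] = 1-2 = -1 → [3, 3, 1, -1, 6]
i=4: vec[4] = (-1)-6 = -7 → [3, 3, 1, -1, -7]
sum = -1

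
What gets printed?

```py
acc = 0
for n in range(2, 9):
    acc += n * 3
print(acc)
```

n=2: acc = 0+2*3 = 6
n=3: acc = 6+3*3 = 15
n=4: acc = 15+4*3 = 27
n=5: acc = 27+5*3 = 42
n=6: acc = 42+6*3 = 60
n=7: acc = 60+7*3 = 81
n=8: acc = 81+8*3 = 105

105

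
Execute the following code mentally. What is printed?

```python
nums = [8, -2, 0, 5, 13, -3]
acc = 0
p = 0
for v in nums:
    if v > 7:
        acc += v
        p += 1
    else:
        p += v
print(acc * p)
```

42

v=8: >7, acc = 0+8 = 8; p=1
v=-2: not >7; p=-1
v=0: not >7; p=-1
v=5: not >7; p=4
v=13: >7, acc = 8+13 = 21; p=5
v=-3: not >7; p=2
acc*p = 21*2 = 42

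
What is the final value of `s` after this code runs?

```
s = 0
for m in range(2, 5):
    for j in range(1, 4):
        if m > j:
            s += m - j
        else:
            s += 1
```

m=2,j=1: 2>1, s = 0+1 = 1
m=2,j=2: not 2>2, s = 1+1 = 2
m=2,j=3: not 2>3, s = 2+1 = 3
m=3,j=1: 3>1, s = 3+2 = 5
m=3,j=2: 3>2, s = 5+1 = 6
m=3,j=3: not 3>3, s = 6+1 = 7
m=4,j=1: 4>1, s = 7+3 = 10
m=4,j=2: 4>2, s = 10+2 = 12
m=4,j=3: 4>3, s = 12+1 = 13

13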